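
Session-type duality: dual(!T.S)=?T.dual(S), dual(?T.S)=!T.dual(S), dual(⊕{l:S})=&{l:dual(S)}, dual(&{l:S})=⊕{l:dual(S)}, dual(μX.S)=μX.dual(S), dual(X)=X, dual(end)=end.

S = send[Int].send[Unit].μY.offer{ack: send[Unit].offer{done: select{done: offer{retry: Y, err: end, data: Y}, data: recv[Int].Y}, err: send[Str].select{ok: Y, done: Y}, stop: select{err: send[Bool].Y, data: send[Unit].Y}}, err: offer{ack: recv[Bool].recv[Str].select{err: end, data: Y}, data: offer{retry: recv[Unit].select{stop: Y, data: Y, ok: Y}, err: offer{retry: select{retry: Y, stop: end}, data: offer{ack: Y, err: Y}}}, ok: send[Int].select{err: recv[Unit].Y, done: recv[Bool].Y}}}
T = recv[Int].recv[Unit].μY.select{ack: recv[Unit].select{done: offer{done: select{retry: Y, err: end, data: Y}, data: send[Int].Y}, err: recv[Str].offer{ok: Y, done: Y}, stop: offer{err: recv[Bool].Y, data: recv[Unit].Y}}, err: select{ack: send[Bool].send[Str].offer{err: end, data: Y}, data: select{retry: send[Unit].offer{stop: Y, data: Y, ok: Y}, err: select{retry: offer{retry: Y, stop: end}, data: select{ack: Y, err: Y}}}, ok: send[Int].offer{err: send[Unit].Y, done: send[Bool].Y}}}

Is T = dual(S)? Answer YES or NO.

NO

send[Int] ‖ recv[Int]  ok
  send[Unit] ‖ recv[Unit]  ok
    μY ‖ μY  ok (rec unchanged)
      offer{ack,err} ‖ select{ack,err}  ok labels match
        • ack:
          send[Unit] ‖ recv[Unit]  ok
            offer{done,err,stop} ‖ select{done,err,stop}  ok labels match
              • done:
                select{done,data} ‖ offer{done,data}  ok labels match
                  • done:
                    offer{retry,err,data} ‖ select{retry,err,data}  ok labels match
                      • retry:
                        Y ‖ Y  ok
                      • err:
                        end ‖ end  ok
                      • data:
                        Y ‖ Y  ok
                  • data:
                    recv[Int] ‖ send[Int]  ok
                      Y ‖ Y  ok
              • err:
                send[Str] ‖ recv[Str]  ok
                  select{ok,done} ‖ offer{ok,done}  ok labels match
                    • ok:
                      Y ‖ Y  ok
                    • done:
                      Y ‖ Y  ok
              • stop:
                select{err,data} ‖ offer{err,data}  ok labels match
                  • err:
                    send[Bool] ‖ recv[Bool]  ok
                      Y ‖ Y  ok
                  • data:
                    send[Unit] ‖ recv[Unit]  ok
                      Y ‖ Y  ok
        • err:
          offer{ack,data,ok} ‖ select{ack,data,ok}  ok labels match
            • ack:
              recv[Bool] ‖ send[Bool]  ok
                recv[Str] ‖ send[Str]  ok
                  select{err,data} ‖ offer{err,data}  ok labels match
                    • err:
                      end ‖ end  ok
                    • data:
                      Y ‖ Y  ok
            • data:
              offer{retry,err} ‖ select{retry,err}  ok labels match
                • retry:
                  recv[Unit] ‖ send[Unit]  ok
                    select{stop,data,ok} ‖ offer{stop,data,ok}  ok labels match
                      • stop:
                        Y ‖ Y  ok
                      • data:
                        Y ‖ Y  ok
                      • ok:
                        Y ‖ Y  ok
                • err:
                  offer{retry,data} ‖ select{retry,data}  ok labels match
                    • retry:
                      select{retry,stop} ‖ offer{retry,stop}  ok labels match
                        • retry:
                          Y ‖ Y  ok
                        • stop:
                          end ‖ end  ok
                    • data:
                      offer{ack,err} ‖ select{ack,err}  ok labels match
                        • ack:
                          Y ‖ Y  ok
                        • err:
                          Y ‖ Y  ok
            • ok:
              send[Int] ‖ send[Int]  ✗ same direction on both sides — not dual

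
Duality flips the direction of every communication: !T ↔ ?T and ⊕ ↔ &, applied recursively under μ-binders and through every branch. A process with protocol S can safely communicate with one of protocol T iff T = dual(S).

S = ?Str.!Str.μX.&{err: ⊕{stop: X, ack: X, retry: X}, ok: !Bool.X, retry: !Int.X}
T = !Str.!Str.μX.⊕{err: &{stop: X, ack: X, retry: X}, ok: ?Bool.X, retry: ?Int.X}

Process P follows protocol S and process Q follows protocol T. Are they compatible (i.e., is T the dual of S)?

NO

?Str vs !Str  ✓
  !Str vs !Str  ✗ same direction on both sides — not dual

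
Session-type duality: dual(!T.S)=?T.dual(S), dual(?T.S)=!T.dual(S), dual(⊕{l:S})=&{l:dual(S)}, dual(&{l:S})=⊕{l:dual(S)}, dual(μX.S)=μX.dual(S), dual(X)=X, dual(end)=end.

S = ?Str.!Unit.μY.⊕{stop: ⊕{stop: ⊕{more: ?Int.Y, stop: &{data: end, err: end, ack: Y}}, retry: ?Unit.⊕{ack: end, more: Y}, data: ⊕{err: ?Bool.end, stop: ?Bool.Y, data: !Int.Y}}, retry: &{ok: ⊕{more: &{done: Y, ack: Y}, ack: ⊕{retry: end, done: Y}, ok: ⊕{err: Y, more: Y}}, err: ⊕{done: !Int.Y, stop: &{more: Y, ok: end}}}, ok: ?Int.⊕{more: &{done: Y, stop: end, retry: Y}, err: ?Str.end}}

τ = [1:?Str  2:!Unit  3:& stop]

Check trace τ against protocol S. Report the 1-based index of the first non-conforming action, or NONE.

3

@1 ?Str  match  now at !Unit.μY.…
@2 !Unit  match  now at μY.…
@3 got & stop, protocol expects ⊕ stop or ⊕ retry or ⊕ ok  ✗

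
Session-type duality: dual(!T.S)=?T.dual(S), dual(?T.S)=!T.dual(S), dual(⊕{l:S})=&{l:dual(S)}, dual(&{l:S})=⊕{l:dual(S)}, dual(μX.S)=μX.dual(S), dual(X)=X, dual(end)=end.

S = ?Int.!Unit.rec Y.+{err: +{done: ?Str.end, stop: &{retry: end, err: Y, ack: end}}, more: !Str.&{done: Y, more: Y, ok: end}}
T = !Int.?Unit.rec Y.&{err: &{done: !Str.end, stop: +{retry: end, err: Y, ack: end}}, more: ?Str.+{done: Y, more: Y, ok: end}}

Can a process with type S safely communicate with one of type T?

?Int ‖ !Int  match
  !Unit ‖ ?Unit  match
    rec Y ‖ rec Y  match (binder kept)
      +{err,more} ‖ &{err,more}  match same labels
        case err:
          +{done,stop} ‖ &{done,stop}  match same labels
            case done:
              ?Str ‖ !Str  match
                end ‖ end  match
            case stop:
              &{retry,err,ack} ‖ +{retry,err,ack}  match same labels
                case retry:
                  end ‖ end  match
                case err:
                  Y ‖ Y  match
                case ack:
                  end ‖ end  match
        case more:
          !Str ‖ ?Str  match
            &{done,more,ok} ‖ +{done,more,ok}  match same labels
              case done:
                Y ‖ Y  match
              case more:
                Y ‖ Y  match
              case ok:
                end ‖ end  match

YES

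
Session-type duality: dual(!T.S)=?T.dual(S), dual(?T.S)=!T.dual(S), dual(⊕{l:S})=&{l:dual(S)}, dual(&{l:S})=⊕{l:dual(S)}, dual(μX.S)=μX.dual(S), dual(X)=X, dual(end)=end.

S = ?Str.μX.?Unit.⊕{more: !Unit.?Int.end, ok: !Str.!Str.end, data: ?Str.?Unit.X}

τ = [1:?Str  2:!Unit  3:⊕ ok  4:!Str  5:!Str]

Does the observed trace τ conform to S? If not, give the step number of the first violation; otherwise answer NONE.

@1 ?Str  ✓  residual = μX.…
@2 got !Unit, protocol expects ?Unit  ✗

2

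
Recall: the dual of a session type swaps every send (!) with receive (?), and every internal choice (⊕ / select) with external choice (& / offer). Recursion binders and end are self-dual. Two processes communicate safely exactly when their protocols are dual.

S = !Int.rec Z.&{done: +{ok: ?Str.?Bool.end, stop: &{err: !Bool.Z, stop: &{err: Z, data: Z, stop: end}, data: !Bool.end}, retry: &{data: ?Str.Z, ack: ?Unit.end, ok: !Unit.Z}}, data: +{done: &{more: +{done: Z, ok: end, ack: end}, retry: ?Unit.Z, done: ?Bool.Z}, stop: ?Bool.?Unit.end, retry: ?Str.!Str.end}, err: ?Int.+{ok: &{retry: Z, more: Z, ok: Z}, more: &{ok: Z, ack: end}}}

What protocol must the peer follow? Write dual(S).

?Int.rec Z.+{done: &{ok: !Str.!Bool.end, stop: +{err: ?Bool.Z, stop: +{err: Z, data: Z, stop: end}, data: ?Bool.end}, retry: +{data: !Str.Z, ack: !Unit.end, ok: ?Unit.Z}}, data: &{done: +{more: &{done: Z, ok: end, ack: end}, retry: !Unit.Z, done: !Bool.Z}, stop: !Bool.!Unit.end, retry: !Str.?Str.end}, err: !Int.&{ok: +{retry: Z, more: Z, ok: Z}, more: +{ok: Z, ack: end}}}

!Int → ?Int
  rec Z → rec Z  (rec unchanged)
    &{done,data,err} → +{done,data,err}  (external→internal)
      • done:
        +{ok,stop,retry} → &{ok,stop,retry}  (internal→external)
          • ok:
            ?Str → !Str
              ?Bool → !Bool
                end self-dual
          • stop:
            &{err,stop,data} → +{err,stop,data}  (external→internal)
              • err:
                !Bool → ?Bool
                  Z self-dual
              • stop:
                &{err,data,stop} → +{err,data,stop}  (external→internal)
                  • err:
                    Z self-dual
                  • data:
                    Z self-dual
                  • stop:
                    end self-dual
              • data:
                !Bool → ?Bool
                  end self-dual
          • retry:
            &{data,ack,ok} → +{data,ack,ok}  (external→internal)
              • data:
                ?Str → !Str
                  Z self-dual
              • ack:
                ?Unit → !Unit
                  end self-dual
              • ok:
                !Unit → ?Unit
                  Z self-dual
      • data:
        +{done,stop,retry} → &{done,stop,retry}  (internal→external)
          • done:
            &{more,retry,done} → +{more,retry,done}  (external→internal)
              • more:
                +{done,ok,ack} → &{done,ok,ack}  (internal→external)
                  • done:
                    Z self-dual
                  • ok:
                    end self-dual
                  • ack:
                    end self-dual
              • retry:
                ?Unit → !Unit
                  Z self-dual
              • done:
                ?Bool → !Bool
                  Z self-dual
          • stop:
            ?Bool → !Bool
              ?Unit → !Unit
                end self-dual
          • retry:
            ?Str → !Str
              !Str → ?Str
                end self-dual
      • err:
        ?Int → !Int
          +{ok,more} → &{ok,more}  (internal→external)
            • ok:
              &{retry,more,ok} → +{retry,more,ok}  (external→internal)
                • retry:
                  Z self-dual
                • more:
                  Z self-dual
                • ok:
                  Z self-dual
            • more:
              &{ok,ack} → +{ok,ack}  (external→internal)
                • ok:
                  Z self-dual
                • ack:
                  end self-dual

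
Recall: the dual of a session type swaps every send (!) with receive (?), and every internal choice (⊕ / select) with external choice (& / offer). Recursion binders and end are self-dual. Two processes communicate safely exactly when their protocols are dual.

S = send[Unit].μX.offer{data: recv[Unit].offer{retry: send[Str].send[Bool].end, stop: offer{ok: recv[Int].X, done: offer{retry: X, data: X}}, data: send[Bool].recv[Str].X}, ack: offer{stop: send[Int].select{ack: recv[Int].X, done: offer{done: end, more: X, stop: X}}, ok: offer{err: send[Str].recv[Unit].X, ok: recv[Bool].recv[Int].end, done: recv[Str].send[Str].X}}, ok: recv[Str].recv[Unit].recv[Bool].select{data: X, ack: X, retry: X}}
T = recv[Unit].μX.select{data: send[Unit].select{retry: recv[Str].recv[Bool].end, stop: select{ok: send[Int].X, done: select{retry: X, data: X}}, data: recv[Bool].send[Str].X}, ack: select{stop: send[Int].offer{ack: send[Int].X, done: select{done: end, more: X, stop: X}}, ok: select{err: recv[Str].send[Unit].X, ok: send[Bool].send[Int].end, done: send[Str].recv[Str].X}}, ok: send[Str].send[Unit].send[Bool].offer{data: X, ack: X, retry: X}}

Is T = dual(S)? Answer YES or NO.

NO

send[Unit] vs recv[Unit]  ok
  μX vs μX  ok (rec unchanged)
    offer{data,ack,ok} vs select{data,ack,ok}  ok label sets agree
      • data:
        recv[Unit] vs send[Unit]  ok
          offer{retry,stop,data} vs select{retry,stop,data}  ok label sets agree
            • retry:
              send[Str] vs recv[Str]  ok
                send[Bool] vs recv[Bool]  ok
                  end vs end  ok
            • stop:
              offer{ok,done} vs select{ok,done}  ok label sets agree
                • ok:
                  recv[Int] vs send[Int]  ok
                    X vs X  ok
                • done:
                  offer{retry,data} vs select{retry,data}  ok label sets agree
                    • retry:
                      X vs X  ok
                    • data:
                      X vs X  ok
            • data:
              send[Bool] vs recv[Bool]  ok
                recv[Str] vs send[Str]  ok
                  X vs X  ok
      • ack:
        offer{stop,ok} vs select{stop,ok}  ok label sets agree
          • stop:
            send[Int] vs send[Int]  ✗ same direction on both sides — not dual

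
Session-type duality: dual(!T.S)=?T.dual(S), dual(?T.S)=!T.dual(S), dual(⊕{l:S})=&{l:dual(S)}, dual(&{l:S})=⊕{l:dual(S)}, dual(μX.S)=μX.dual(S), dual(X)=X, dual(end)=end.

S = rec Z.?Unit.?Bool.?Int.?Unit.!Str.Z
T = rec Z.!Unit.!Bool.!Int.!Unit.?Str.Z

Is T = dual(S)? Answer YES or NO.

rec Z vs rec Z  match (binder kept)
  ?Unit vs !Unit  match
    ?Bool vs !Bool  match
      ?Int vs !Int  match
        ?Unit vs !Unit  match
          !Str vs ?Str  match
            Z vs Z  match

YES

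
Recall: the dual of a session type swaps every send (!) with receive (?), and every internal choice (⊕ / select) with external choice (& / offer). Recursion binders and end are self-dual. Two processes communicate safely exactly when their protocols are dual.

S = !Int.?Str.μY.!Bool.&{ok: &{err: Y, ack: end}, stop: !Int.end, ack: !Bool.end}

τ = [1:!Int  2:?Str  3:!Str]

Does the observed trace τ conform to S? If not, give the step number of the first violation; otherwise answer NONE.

3

step 1: !Int  ✓  cont: ?Str.μY.…
step 2: ?Str  ✓  cont: μY.…
step 3: got !Str, protocol expects !Bool  ✗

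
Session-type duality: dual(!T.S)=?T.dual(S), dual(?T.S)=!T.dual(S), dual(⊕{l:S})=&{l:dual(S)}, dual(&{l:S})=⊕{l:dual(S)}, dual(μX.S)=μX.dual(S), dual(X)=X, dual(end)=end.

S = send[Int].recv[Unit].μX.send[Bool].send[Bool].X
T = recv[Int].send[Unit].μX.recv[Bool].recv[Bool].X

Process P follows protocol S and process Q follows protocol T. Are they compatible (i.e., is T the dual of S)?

send[Int] | recv[Int]  ok
  recv[Unit] | send[Unit]  ok
    μX | μX  ok (binder kept)
      send[Bool] | recv[Bool]  ok
        send[Bool] | recv[Bool]  ok
          X | X  ok

YES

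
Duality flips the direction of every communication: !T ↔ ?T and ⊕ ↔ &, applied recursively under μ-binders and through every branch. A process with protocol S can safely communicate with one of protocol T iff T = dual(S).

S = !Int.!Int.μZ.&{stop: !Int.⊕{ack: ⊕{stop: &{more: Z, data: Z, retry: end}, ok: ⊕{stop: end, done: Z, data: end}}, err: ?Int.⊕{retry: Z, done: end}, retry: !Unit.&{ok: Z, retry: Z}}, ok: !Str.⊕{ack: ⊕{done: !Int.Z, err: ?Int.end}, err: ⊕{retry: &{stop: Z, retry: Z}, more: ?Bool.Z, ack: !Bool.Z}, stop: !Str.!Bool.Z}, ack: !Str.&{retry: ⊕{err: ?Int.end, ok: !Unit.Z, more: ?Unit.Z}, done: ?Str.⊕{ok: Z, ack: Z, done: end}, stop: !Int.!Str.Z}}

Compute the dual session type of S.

!Int → ?Int
  !Int → ?Int
    μZ → μZ  (rec unchanged)
      &{stop,ok,ack} → ⊕{stop,ok,ack}  (&→⊕)
        • stop:
          !Int → ?Int
            ⊕{ack,err,retry} → &{ack,err,retry}  (internal→external)
              • ack:
                ⊕{stop,ok} → &{stop,ok}  (internal→external)
                  • stop:
                    &{more,data,retry} → ⊕{more,data,retry}  (&→⊕)
                      • more:
                        Z self-dual
                      • data:
                        Z self-dual
                      • retry:
                        end self-dual
                  • ok:
                    ⊕{stop,done,data} → &{stop,done,data}  (internal→external)
                      • stop:
                        end self-dual
                      • done:
                        Z self-dual
                      • data:
                        end self-dual
              • err:
                ?Int → !Int
                  ⊕{retry,done} → &{retry,done}  (internal→external)
                    • retry:
                      Z self-dual
                    • done:
                      end self-dual
              • retry:
                !Unit → ?Unit
                  &{ok,retry} → ⊕{ok,retry}  (&→⊕)
                    • ok:
                      Z self-dual
                    • retry:
                      Z self-dual
        • ok:
          !Str → ?Str
            ⊕{ack,err,stop} → &{ack,err,stop}  (internal→external)
              • ack:
                ⊕{done,err} → &{done,err}  (internal→external)
                  • done:
                    !Int → ?Int
                      Z self-dual
                  • err:
                    ?Int → !Int
                      end self-dual
              • err:
                ⊕{retry,more,ack} → &{retry,more,ack}  (internal→external)
                  • retry:
                    &{stop,retry} → ⊕{stop,retry}  (&→⊕)
                      • stop:
                        Z self-dual
                      • retry:
                        Z self-dual
                  • more:
                    ?Bool → !Bool
                      Z self-dual
                  • ack:
                    !Bool → ?Bool
                      Z self-dual
              • stop:
                !Str → ?Str
                  !Bool → ?Bool
                    Z self-dual
        • ack:
          !Str → ?Str
            &{retry,done,stop} → ⊕{retry,done,stop}  (&→⊕)
              • retry:
                ⊕{err,ok,more} → &{err,ok,more}  (internal→external)
                  • err:
                    ?Int → !Int
                      end self-dual
                  • ok:
                    !Unit → ?Unit
                      Z self-dual
                  • more:
                    ?Unit → !Unit
                      Z self-dual
              • done:
                ?Str → !Str
                  ⊕{ok,ack,done} → &{ok,ack,done}  (internal→external)
                    • ok:
                      Z self-dual
                    • ack:
                      Z self-dual
                    • done:
                      end self-dual
              • stop:
                !Int → ?Int
                  !Str → ?Str
                    Z self-dual

?Int.?Int.μZ.⊕{stop: ?Int.&{ack: &{stop: ⊕{more: Z, data: Z, retry: end}, ok: &{stop: end, done: Z, data: end}}, err: !Int.&{retry: Z, done: end}, retry: ?Unit.⊕{ok: Z, retry: Z}}, ok: ?Str.&{ack: &{done: ?Int.Z, err: !Int.end}, err: &{retry: ⊕{stop: Z, retry: Z}, more: !Bool.Z, ack: ?Bool.Z}, stop: ?Str.?Bool.Z}, ack: ?Str.⊕{retry: &{err: !Int.end, ok: ?Unit.Z, more: !Unit.Z}, done: !Str.&{ok: Z, ack: Z, done: end}, stop: ?Int.?Str.Z}}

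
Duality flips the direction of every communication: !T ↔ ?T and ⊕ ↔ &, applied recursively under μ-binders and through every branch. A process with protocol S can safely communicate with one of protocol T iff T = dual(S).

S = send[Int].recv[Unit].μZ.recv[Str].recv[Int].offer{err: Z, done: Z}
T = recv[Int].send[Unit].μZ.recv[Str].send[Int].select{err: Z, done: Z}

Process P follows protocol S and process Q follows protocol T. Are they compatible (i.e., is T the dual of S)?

send[Int] vs recv[Int]  match
  recv[Unit] vs send[Unit]  match
    μZ vs μZ  match (binder kept)
      recv[Str] vs recv[Str]  ✗ same direction on both sides — not dual

NO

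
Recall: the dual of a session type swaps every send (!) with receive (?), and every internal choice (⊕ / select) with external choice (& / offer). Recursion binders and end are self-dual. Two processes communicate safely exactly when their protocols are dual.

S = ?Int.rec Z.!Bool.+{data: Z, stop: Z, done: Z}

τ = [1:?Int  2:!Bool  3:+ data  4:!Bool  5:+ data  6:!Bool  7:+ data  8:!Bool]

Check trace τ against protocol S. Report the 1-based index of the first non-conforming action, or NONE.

NONE

step 1: ?Int  ok  now at rec Z.…
step 2: !Bool  ok  now at +{data: rec Z.…, stop: rec Z.…, done: rec Z.…}
step 3: + data  ok  now at rec Z.…
step 4: !Bool  ok  now at +{data: rec Z.…, stop: rec Z.…, done: rec Z.…}
step 5: + data  ok  now at rec Z.…
step 6: !Bool  ok  now at +{data: rec Z.…, stop: rec Z.…, done: rec Z.…}
step 7: + data  ok  now at rec Z.…
step 8: !Bool  ok  now at +{data: rec Z.…, stop: rec Z.…, done: rec Z.…}
τ conforms to S (length 8)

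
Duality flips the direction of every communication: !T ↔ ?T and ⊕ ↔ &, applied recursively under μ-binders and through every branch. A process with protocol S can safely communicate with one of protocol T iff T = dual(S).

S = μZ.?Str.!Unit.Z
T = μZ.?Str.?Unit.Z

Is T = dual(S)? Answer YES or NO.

NO

μZ | μZ  ok (binder kept)
  ?Str | ?Str  ✗ same direction on both sides — not dual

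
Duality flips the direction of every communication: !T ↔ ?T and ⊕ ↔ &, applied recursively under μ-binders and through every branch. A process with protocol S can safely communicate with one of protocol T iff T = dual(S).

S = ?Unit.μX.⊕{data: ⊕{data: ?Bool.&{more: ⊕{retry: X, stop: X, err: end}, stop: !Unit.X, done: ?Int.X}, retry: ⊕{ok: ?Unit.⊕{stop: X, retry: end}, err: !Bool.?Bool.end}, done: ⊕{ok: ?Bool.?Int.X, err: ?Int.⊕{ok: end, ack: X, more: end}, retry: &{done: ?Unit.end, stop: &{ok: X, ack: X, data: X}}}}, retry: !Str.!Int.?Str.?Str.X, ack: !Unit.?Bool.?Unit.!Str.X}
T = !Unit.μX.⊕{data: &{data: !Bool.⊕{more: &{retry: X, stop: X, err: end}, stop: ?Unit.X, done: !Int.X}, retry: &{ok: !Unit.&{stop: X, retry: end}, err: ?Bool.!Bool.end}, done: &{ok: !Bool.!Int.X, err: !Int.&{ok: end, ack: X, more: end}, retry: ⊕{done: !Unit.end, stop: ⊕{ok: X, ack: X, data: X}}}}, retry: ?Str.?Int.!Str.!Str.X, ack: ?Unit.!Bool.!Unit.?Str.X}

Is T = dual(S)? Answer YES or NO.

NO

?Unit | !Unit  ok
  μX | μX  ok (μ self-dual)
    ⊕{data,retry,ack} | ⊕{data,retry,ack}  ✗ choice polarity not flipped — not dual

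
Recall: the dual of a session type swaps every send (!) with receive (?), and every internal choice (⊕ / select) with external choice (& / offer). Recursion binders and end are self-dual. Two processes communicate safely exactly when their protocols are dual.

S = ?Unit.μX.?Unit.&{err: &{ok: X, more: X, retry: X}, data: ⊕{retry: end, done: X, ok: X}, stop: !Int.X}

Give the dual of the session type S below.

?Unit = !Unit
  μX = μX  (rec unchanged)
    ?Unit = !Unit
      &{err,data,stop} = ⊕{err,data,stop}  (external→internal)
        [err]
          &{ok,more,retry} = ⊕{ok,more,retry}  (external→internal)
            [ok]
              dual(X) = X
            [more]
              dual(X) = X
            [retry]
              dual(X) = X
        [data]
          ⊕{retry,done,ok} = &{retry,done,ok}  (select→offer)
            [retry]
              dual(end) = end
            [done]
              dual(X) = X
            [ok]
              dual(X) = X
        [stop]
          !Int = ?Int
            dual(X) = X

!Unit.μX.!Unit.⊕{err: ⊕{ok: X, more: X, retry: X}, data: &{retry: end, done: X, ok: X}, stop: ?Int.X}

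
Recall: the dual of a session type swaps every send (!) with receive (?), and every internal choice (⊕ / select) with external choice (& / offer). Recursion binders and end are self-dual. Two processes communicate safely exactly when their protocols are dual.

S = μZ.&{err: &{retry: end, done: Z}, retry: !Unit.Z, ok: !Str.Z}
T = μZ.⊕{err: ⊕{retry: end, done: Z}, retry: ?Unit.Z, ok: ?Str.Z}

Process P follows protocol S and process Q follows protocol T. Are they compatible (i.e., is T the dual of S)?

μZ | μZ  ok (rec unchanged)
  &{err,retry,ok} | ⊕{err,retry,ok}  ok labels match
    [err]
      &{retry,done} | ⊕{retry,done}  ok labels match
        [retry]
          end | end  ok
        [done]
          Z | Z  ok
    [retry]
      !Unit | ?Unit  ok
        Z | Z  ok
    [ok]
      !Str | ?Str  ok
        Z | Z  ok

YES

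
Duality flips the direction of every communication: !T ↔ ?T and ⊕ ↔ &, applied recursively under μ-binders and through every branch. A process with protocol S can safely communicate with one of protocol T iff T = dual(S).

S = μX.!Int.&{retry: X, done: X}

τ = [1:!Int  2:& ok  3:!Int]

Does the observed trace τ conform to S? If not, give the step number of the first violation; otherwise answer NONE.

@1 !Int  match  cont: &{retry: μX.…, done: μX.…}
@2 got & ok, protocol expects & retry or & done  ✗

2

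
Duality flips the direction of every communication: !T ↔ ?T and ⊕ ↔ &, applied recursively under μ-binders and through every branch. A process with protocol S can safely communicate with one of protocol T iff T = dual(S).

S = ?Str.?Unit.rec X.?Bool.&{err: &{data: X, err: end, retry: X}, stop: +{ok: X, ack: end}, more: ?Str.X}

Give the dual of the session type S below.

?Str → !Str
  ?Unit → !Unit
    rec X → rec X  (μ self-dual)
      ?Bool → !Bool
        &{err,stop,more} → +{err,stop,more}  (offer→select)
          [err]
            &{data,err,retry} → +{data,err,retry}  (offer→select)
              [data]
                dual(X) = X
              [err]
                dual(end) = end
              [retry]
                dual(X) = X
          [stop]
            +{ok,ack} → &{ok,ack}  (internal→external)
              [ok]
                dual(X) = X
              [ack]
                dual(end) = end
          [more]
            ?Str → !Str
              dual(X) = X

!Str.!Unit.rec X.!Bool.+{err: +{data: X, err: end, retry: X}, stop: &{ok: X, ack: end}, more: !Str.X}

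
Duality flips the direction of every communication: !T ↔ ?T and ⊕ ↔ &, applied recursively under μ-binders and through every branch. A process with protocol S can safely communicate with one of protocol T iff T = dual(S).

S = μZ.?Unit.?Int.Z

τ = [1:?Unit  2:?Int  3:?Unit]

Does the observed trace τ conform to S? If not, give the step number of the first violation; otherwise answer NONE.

@1 ?Unit  match  state: ?Int.μZ.…
@2 ?Int  match  state: μZ.…
@3 ?Unit  match  state: ?Int.μZ.…
τ conforms to S (length 3)

NONE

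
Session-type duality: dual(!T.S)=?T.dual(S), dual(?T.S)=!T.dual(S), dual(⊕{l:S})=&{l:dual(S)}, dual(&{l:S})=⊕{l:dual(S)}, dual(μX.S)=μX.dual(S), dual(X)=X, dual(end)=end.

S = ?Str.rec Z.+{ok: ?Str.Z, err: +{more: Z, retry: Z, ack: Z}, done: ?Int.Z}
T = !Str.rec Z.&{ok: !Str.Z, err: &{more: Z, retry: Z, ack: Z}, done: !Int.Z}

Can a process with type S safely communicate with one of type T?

YES

?Str ‖ !Str  ok
  rec Z ‖ rec Z  ok (binder kept)
    +{ok,err,done} ‖ &{ok,err,done}  ok same labels
      case ok:
        ?Str ‖ !Str  ok
          Z ‖ Z  ok
      case err:
        +{more,retry,ack} ‖ &{more,retry,ack}  ok same labels
          case more:
            Z ‖ Z  ok
          case retry:
            Z ‖ Z  ok
          case ack:
            Z ‖ Z  ok
      case done:
        ?Int ‖ !Int  ok
          Z ‖ Z  ok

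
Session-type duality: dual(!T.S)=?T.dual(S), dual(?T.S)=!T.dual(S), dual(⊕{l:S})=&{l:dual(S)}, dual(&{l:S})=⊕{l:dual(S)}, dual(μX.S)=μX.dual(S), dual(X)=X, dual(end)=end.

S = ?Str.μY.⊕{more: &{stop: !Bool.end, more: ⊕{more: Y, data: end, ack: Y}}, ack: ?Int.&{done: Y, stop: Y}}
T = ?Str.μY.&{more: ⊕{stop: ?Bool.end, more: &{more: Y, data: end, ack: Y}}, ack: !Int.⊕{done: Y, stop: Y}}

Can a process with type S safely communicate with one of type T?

NO

?Str vs ?Str  ✗ same direction on both sides — not dual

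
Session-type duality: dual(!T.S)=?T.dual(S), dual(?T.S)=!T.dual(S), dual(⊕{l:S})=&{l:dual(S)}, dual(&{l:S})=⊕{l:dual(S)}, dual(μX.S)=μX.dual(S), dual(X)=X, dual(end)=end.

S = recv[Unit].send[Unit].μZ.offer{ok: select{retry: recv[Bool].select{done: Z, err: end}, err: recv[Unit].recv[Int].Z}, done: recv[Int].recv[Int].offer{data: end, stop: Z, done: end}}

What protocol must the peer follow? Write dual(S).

send[Unit].recv[Unit].μZ.select{ok: offer{retry: send[Bool].offer{done: Z, err: end}, err: send[Unit].send[Int].Z}, done: send[Int].send[Int].select{data: end, stop: Z, done: end}}

recv[Unit] = send[Unit]
  send[Unit] = recv[Unit]
    μZ = μZ  (binder kept)
      offer{ok,done} = select{ok,done}  (external→internal)
        [ok]
          select{retry,err} = offer{retry,err}  (⊕→&)
            [retry]
              recv[Bool] = send[Bool]
                select{done,err} = offer{done,err}  (⊕→&)
                  [done]
                    Z ↦ Z
                  [err]
                    end ↦ end
            [err]
              recv[Unit] = send[Unit]
                recv[Int] = send[Int]
                  Z ↦ Z
        [done]
          recv[Int] = send[Int]
            recv[Int] = send[Int]
              offer{data,stop,done} = select{data,stop,done}  (external→internal)
                [data]
                  end ↦ end
                [stop]
                  Z ↦ Z
                [done]
                  end ↦ end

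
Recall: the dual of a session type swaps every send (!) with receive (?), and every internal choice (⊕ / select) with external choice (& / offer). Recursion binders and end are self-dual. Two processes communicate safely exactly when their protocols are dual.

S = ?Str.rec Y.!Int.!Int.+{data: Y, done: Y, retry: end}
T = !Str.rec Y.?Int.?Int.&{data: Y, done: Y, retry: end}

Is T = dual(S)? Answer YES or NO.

YES

?Str vs !Str  match
  rec Y vs rec Y  match (rec unchanged)
    !Int vs ?Int  match
      !Int vs ?Int  match
        +{data,done,retry} vs &{data,done,retry}  match label sets agree
          case data:
            Y vs Y  match
          case done:
            Y vs Y  match
          case retry:
            end vs end  match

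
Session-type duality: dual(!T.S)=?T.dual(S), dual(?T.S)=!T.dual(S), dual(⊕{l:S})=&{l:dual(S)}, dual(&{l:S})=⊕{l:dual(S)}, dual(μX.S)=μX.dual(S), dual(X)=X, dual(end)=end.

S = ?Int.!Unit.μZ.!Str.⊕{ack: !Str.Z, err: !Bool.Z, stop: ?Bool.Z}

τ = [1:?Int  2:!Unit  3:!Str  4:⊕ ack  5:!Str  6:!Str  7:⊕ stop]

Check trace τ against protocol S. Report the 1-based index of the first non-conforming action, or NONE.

NONE

@1 ?Int  ✓  cont: !Unit.μZ.…
@2 !Unit  ✓  cont: μZ.…
@3 !Str  ✓  cont: ⊕{ack: !Str.μZ.…, err: !Bool.μZ.…, stop: ?Bool.μZ.…}
@4 ⊕ ack  ✓  cont: !Str.μZ.…
@5 !Str  ✓  cont: μZ.…
@6 !Str  ✓  cont: ⊕{ack: !Str.μZ.…, err: !Bool.μZ.…, stop: ?Bool.μZ.…}
@7 ⊕ stop  ✓  cont: ?Bool.μZ.…
all 7 steps conform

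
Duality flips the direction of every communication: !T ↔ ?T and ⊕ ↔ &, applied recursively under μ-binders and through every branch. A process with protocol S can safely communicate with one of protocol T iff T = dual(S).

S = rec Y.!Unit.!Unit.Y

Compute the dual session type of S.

rec Y = rec Y  (μ self-dual)
  !Unit = ?Unit
    !Unit = ?Unit
      Y ↦ Y

rec Y.?Unit.?Unit.Y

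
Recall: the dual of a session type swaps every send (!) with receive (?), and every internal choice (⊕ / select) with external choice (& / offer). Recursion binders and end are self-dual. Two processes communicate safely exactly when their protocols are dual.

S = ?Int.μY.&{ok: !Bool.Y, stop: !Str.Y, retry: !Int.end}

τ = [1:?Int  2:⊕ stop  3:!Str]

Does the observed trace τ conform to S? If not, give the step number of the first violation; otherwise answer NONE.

[1] ?Int  match  state: μY.…
[2] got ⊕ stop, protocol expects & ok or & stop or & retry  ✗

2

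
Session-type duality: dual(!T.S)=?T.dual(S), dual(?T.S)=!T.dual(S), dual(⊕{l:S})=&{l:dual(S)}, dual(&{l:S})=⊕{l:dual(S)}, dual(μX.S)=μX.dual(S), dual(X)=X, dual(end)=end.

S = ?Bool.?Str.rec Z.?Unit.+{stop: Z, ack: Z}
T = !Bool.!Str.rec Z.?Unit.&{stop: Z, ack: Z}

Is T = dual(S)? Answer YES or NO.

?Bool ‖ !Bool  ok
  ?Str ‖ !Str  ok
    rec Z ‖ rec Z  ok (μ self-dual)
      ?Unit ‖ ?Unit  ✗ same direction on both sides — not dual

NO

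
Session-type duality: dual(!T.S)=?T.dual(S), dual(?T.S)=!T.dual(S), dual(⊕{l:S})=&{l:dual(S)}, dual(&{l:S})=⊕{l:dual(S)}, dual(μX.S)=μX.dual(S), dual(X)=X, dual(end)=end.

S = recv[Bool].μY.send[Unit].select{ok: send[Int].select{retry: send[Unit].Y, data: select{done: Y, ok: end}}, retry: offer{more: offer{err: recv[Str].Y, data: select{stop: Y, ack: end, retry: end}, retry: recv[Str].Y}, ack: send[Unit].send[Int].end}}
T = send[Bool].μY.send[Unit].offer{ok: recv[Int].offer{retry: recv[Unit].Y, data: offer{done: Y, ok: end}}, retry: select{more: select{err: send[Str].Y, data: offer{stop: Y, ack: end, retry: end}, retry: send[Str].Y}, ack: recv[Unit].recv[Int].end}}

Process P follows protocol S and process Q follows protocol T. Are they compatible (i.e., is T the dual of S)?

recv[Bool] vs send[Bool]  ok
  μY vs μY  ok (μ self-dual)
    send[Unit] vs send[Unit]  ✗ same direction on both sides — not dual

NO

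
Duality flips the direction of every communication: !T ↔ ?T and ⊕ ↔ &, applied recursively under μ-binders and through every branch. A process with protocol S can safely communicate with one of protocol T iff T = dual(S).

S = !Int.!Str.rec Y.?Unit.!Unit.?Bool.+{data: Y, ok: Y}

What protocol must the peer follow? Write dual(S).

!Int → ?Int
  !Str → ?Str
    rec Y → rec Y  (rec unchanged)
      ?Unit → !Unit
        !Unit → ?Unit
          ?Bool → !Bool
            +{data,ok} → &{data,ok}  (select→offer)
              case data:
                Y ↦ Y
              case ok:
                Y ↦ Y

?Int.?Str.rec Y.!Unit.?Unit.!Bool.&{data: Y, ok: Y}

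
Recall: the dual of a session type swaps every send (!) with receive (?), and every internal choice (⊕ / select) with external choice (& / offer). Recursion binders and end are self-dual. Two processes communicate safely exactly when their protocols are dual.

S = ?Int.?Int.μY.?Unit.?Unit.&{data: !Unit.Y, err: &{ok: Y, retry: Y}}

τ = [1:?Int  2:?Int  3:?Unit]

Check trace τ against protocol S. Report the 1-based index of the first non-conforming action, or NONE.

@1 ?Int  match  state: ?Int.μY.…
@2 ?Int  match  state: μY.…
@3 ?Unit  match  state: ?Unit.&{data: !Unit.μY.…, err: &{ok: μY.…, retry: μY.…}}
all 3 steps conform

NONE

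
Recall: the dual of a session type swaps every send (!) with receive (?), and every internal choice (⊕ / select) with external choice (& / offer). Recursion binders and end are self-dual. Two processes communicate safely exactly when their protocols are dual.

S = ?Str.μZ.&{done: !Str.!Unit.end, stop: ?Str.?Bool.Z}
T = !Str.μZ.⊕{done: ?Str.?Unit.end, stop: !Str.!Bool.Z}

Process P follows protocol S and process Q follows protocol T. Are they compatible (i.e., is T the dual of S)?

?Str vs !Str  ok
  μZ vs μZ  ok (μ self-dual)
    &{done,stop} vs ⊕{done,stop}  ok label sets agree
      • done:
        !Str vs ?Str  ok
          !Unit vs ?Unit  ok
            end vs end  ok
      • stop:
        ?Str vs !Str  ok
          ?Bool vs !Bool  ok
            Z vs Z  ok

YES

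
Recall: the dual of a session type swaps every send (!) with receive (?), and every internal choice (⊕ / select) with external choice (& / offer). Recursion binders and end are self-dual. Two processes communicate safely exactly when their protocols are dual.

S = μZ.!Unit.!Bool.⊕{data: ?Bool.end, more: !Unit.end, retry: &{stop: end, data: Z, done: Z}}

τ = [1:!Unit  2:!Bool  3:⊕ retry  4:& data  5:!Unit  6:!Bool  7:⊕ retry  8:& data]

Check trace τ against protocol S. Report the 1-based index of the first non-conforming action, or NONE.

@1 !Unit  ✓  cont: !Bool.⊕{data: ?Bool.end, more: !Unit.end, retry: &{stop: end, data: μZ.…, done: μZ.…}}
@2 !Bool  ✓  cont: ⊕{data: ?Bool.end, more: !Unit.end, retry: &{stop: end, data: μZ.…, done: μZ.…}}
@3 ⊕ retry  ✓  cont: &{stop: end, data: μZ.…, done: μZ.…}
@4 & data  ✓  cont: μZ.…
@5 !Unit  ✓  cont: !Bool.⊕{data: ?Bool.end, more: !Unit.end, retry: &{stop: end, data: μZ.…, done: μZ.…}}
@6 !Bool  ✓  cont: ⊕{data: ?Bool.end, more: !Unit.end, retry: &{stop: end, data: μZ.…, done: μZ.…}}
@7 ⊕ retry  ✓  cont: &{stop: end, data: μZ.…, done: μZ.…}
@8 & data  ✓  cont: μZ.…
τ conforms to S (length 8)

NONE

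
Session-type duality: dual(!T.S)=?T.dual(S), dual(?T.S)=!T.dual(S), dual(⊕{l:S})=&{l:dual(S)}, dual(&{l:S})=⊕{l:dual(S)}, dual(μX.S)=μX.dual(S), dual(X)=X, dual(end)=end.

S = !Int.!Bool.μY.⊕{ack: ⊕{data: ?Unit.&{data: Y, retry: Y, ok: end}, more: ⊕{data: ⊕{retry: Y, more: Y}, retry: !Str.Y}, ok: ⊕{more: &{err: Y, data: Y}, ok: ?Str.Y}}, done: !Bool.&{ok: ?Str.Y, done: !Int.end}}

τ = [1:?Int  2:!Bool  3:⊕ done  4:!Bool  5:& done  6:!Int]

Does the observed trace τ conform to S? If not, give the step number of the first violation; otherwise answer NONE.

1

@1 got ?Int, protocol expects !Int  ✗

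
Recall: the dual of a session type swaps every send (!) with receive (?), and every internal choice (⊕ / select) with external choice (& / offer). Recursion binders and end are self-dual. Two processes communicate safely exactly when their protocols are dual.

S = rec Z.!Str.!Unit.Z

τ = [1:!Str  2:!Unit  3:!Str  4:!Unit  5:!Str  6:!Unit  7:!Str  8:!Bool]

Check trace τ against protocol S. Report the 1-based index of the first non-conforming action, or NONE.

step 1: !Str  ok  now at !Unit.rec Z.…
step 2: !Unit  ok  now at rec Z.…
step 3: !Str  ok  now at !Unit.rec Z.…
step 4: !Unit  ok  now at rec Z.…
step 5: !Str  ok  now at !Unit.rec Z.…
step 6: !Unit  ok  now at rec Z.…
step 7: !Str  ok  now at !Unit.rec Z.…
step 8: got !Bool, protocol expects !Unit  ✗

8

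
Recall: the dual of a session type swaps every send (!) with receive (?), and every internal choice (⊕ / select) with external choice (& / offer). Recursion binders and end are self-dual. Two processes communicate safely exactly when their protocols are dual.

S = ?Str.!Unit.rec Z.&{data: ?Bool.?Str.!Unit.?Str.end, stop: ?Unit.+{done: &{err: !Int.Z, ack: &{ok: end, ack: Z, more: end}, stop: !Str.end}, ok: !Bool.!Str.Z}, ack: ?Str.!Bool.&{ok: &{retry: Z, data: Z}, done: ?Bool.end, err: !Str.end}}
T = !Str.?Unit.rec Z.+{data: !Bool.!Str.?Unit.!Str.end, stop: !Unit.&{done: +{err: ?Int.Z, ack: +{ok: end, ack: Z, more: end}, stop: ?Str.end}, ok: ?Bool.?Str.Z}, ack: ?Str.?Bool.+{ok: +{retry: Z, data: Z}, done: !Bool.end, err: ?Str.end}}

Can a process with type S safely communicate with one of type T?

?Str ‖ !Str  ✓
  !Unit ‖ ?Unit  ✓
    rec Z ‖ rec Z  ✓ (binder kept)
      &{data,stop,ack} ‖ +{data,stop,ack}  ✓ label sets agree
        • data:
          ?Bool ‖ !Bool  ✓
            ?Str ‖ !Str  ✓
              !Unit ‖ ?Unit  ✓
                ?Str ‖ !Str  ✓
                  end ‖ end  ✓
        • stop:
          ?Unit ‖ !Unit  ✓
            +{done,ok} ‖ &{done,ok}  ✓ label sets agree
              • done:
                &{err,ack,stop} ‖ +{err,ack,stop}  ✓ label sets agree
                  • err:
                    !Int ‖ ?Int  ✓
                      Z ‖ Z  ✓
                  • ack:
                    &{ok,ack,more} ‖ +{ok,ack,more}  ✓ label sets agree
                      • ok:
                        end ‖ end  ✓
                      • ack:
                        Z ‖ Z  ✓
                      • more:
                        end ‖ end  ✓
                  • stop:
                    !Str ‖ ?Str  ✓
                      end ‖ end  ✓
              • ok:
                !Bool ‖ ?Bool  ✓
                  !Str ‖ ?Str  ✓
                    Z ‖ Z  ✓
        • ack:
          ?Str ‖ ?Str  ✗ same direction on both sides — not dual

NO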